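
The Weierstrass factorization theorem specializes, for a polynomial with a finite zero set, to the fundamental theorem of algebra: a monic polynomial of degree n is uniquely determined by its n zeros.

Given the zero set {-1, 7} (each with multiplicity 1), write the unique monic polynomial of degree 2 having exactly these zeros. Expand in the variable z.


The polynomial is p(z) = ∏_{α ∈ S} (z − α), where S = {-1, 7}.
Expanding the product yields: p(z) = z^2 -6·z -7.
The resulting polynomial has degree 2 and real coefficients as required.

p(z) = z^2 -6·z -7.


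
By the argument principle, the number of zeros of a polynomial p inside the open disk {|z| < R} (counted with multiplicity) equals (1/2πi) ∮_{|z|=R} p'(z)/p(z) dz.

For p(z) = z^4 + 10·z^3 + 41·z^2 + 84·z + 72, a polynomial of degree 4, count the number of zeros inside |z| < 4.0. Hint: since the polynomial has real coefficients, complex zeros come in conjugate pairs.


The zeros of p are: (-2 + 2i), (-2 - 2i), -3, -3.
Their magnitudes are: 2.828, 2.828, 3, 3.
Zeros with |z| < R = 4.0: (-2 + 2i), (-2 - 2i), -3, -3.
Count = 4.
By the argument principle, (1/2πi) ∮_{|z|=R} p'(z)/p(z) dz equals exactly this count.

Number of zeros inside |z| < 4.0: 4.


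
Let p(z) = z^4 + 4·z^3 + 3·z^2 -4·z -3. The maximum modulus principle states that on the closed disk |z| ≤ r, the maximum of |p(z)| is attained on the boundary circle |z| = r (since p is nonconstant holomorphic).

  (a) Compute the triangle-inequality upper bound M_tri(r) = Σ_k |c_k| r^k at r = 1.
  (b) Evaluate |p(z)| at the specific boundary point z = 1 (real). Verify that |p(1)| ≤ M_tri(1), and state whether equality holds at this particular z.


Coefficients: c_0 = -3, c_1 = -4, c_2 = 3, c_3 = 4, c_4 = 1. Radius r = 1.
Part (a). Triangle bound: M_tri(r) = Σ_k |c_k| r^k
  = |-3|·1^0 + |-4|·1^1 + |3|·1^2 + |4|·1^3 + |1|·1^4
  = 3 + 4 + 3 + 4 + 1 = 15.
This bounds M(r) := max_{|z|=r} |p(z)| from above; equality holds iff all terms c_k z^k can be made to align in phase at a single z on |z|=r.
Part (b). At z = 1 (real, on the circle |z| = r):
  p(1) = (-3)·1^0 + (-4)·1^1 + (3)·1^2 + (4)·1^3 + (1)·1^4 = 1.
  |p(1)| = 1.
Check: |p(1)| = 1 ≤ 15 = M_tri(1). ✓ Equality does not hold at z = 1 (the coefficients have mixed signs, so the terms do not all align in phase there).

M_tri(1) = 15; |p(1)| = 1; equality at z=1: no.


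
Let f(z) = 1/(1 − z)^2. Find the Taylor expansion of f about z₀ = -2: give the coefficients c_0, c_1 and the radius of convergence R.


Let w = z − z₀, so z = z₀ + w.
Then 1 − z = 1 − (z₀ + w) = (1 − z₀) − w = 3 − w.
f(z) = 1/(3 − w)^2 = (1/(3)^2) · (1 − w/(3))^{−2}.
By the binomial series (1−u)^{−2} = Σ_{n≥0} C(n+1, 1) u^n for |u|<1, with u = w/(3):
  c_n = C(n+1, 1) / (3)^(n+2).
  c_0 = 1/(3)^2 = 1/9.
  c_1 = 2/(3)^3 = 2/27.
The series is valid for |w/d| < 1, i.e. |z − z₀| < |d|.
Radius of convergence: R = |1 − z₀| = |3| = 3 (distance from z₀ to the singularity z = 1).

c_0 = 1/9, c_1 = 2/27; R = 3.


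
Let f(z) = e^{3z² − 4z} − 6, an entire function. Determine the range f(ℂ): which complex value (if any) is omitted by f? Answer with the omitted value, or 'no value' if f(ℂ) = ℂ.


Little Picard bounds the complement of f(ℂ) to at most one point.
The exponent g(z) = 3z² − 4z is a nonconstant polynomial, hence surjective onto ℂ. So e^{g(z)} takes every value in {e^w : w ∈ ℂ} = ℂ ∖ {0}. Adding -6 shifts the range to ℂ ∖ {-6}. f omits exactly -6.

Omitted value: -6.


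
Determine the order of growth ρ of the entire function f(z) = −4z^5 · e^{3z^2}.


M(r) = max_{|z|=r} |-4|·|z|^5·|e^{3z^2}| = 4·r^5 · e^{3r^2} (the factors attain their maxima compatibly on |z|=r). Then log M(r) = log 4 + 5·log r + 3r^2, dominated by the last term, so log log M(r) ~ 2·log r. The polynomial factor -4z^5 contributes only a log r term and does not affect the order. ρ = 2.
Therefore ρ = 2.

Order ρ = 2.


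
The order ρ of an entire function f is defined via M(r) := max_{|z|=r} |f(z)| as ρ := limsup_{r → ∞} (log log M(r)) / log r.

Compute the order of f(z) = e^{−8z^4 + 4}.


|e^{−8z^4 + 4}| = e^{Re(-8·z^4) + 4} ≤ e^{8|z|^4 + 4} = e^{8r^4 + 4} on |z| = r, so ρ ≤ 4. Choosing z on |z|=r so that -8·z^4 is real positive (always possible by picking arg z appropriately) gives |f(z)| = e^{8r^4 + 4}, matching the bound. The additive constant 4 does not affect log log M(r) ~ 4·log r. Hence ρ = 4.
Therefore ρ = 4.

Order ρ = 4.


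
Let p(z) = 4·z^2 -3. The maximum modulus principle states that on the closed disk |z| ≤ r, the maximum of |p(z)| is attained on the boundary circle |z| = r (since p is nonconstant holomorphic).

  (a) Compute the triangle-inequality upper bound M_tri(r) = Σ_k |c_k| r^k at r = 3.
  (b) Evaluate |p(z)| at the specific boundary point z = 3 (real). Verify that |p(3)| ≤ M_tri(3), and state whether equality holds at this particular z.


Coefficients: c_0 = -3, c_1 = 0, c_2 = 4. Radius r = 3.
Part (a). Triangle bound: M_tri(r) = Σ_k |c_k| r^k
  = |-3|·3^0 + |0|·3^1 + |4|·3^2
  = 3 + 0 + 36 = 39.
This bounds M(r) := max_{|z|=r} |p(z)| from above; equality holds iff all terms c_k z^k can be made to align in phase at a single z on |z|=r.
Part (b). At z = 3 (real, on the circle |z| = r):
  p(3) = (-3)·3^0 + (0)·3^1 + (4)·3^2 = 33.
  |p(3)| = 33.
Check: |p(3)| = 33 ≤ 39 = M_tri(3). ✓ Equality does not hold at z = 3 (the coefficients have mixed signs, so the terms do not all align in phase there).

M_tri(3) = 39; |p(3)| = 33; equality at z=3: no.


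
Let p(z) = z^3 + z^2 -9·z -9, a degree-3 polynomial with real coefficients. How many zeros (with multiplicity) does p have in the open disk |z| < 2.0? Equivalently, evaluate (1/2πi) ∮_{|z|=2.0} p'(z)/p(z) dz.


The zeros of p are: -3, -1, 3.
Their magnitudes are: 3, 1, 3.
Zeros with |z| < R = 2.0: -1.
Count = 1.
By the argument principle, (1/2πi) ∮_{|z|=R} p'(z)/p(z) dz equals exactly this count.

Number of zeros inside |z| < 2.0: 1.


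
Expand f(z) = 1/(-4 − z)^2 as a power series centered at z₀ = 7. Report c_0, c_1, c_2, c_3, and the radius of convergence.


Let w = z − z₀, so z = z₀ + w.
Then -4 − z = -4 − (z₀ + w) = (-4 − z₀) − w = -11 − w.
f(z) = 1/(-11 − w)^2 = (1/(-11)^2) · (1 − w/(-11))^{−2}.
By the binomial series (1−u)^{−2} = Σ_{n≥0} C(n+1, 1) u^n for |u|<1, with u = w/(-11):
  c_n = C(n+1, 1) / (-11)^(n+2).
  c_0 = 1/(-11)^2 = 1/121.
  c_1 = 2/(-11)^3 = -2/1331.
  c_2 = 3/(-11)^4 = 3/14641.
  c_3 = 4/(-11)^5 = -4/161051.
The series is valid for |w/d| < 1, i.e. |z − z₀| < |d|.
Radius of convergence: R = |-4 − z₀| = |-11| = 11 (distance from z₀ to the singularity z = -4).

c_0 = 1/121, c_1 = -2/1331, c_2 = 3/14641, c_3 = -4/161051; R = 11.


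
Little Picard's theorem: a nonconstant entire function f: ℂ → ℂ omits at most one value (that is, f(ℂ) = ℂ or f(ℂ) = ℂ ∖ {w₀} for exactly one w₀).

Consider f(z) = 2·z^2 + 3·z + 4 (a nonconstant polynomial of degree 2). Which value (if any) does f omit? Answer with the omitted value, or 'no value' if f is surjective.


Little Picard bounds the complement of f(ℂ) to at most one point.
For every w ∈ ℂ, the equation p(z) − w = 0 is a nonconstant polynomial in z and hence has at least one root by the fundamental theorem of algebra. So p is surjective onto ℂ, omitting no value.

Omitted value: no value.


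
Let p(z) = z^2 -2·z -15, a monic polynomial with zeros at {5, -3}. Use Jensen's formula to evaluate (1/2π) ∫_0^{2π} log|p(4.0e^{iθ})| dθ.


Zeros: -3, 5; r = 4.0.
Inside |z| < r: -3. Outside (|z| ≥ r): 5.
p(0) = -15, so log|p(0)| = log(15) = 2.7081.
Apply Jensen: I(r) = log|p(0)| + Σ_k log(r/|z_k|), summed over zeros inside |z| < r.
  log(r/|z_k|) for z_k = -3: log(4.0/3) = 0.2877
  Outside zeros (5) contribute nothing to the Jensen sum.
Sum over inside zeros: 0.2877.
I(r) = log|p(0)| + (inside sum) = 2.7081 + 0.2877 = 2.9957.
Note: since some zeros are outside |z| ≤ r, the simplified n·log(r) form does NOT apply — only the inside zeros contribute.

I(r) ≈ 2.9957.


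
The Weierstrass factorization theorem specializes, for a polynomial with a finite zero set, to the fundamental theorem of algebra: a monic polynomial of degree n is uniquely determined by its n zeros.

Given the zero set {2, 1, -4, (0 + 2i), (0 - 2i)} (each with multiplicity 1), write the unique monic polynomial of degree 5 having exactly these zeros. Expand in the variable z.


The polynomial is p(z) = ∏_{α ∈ S} (z − α), where S = {2, 1, -4, (0 + 2i), (0 - 2i)}.
Expanding the product yields: p(z) = z^5 + z^4 -6·z^3 + 12·z^2 -40·z + 32.
Note conjugate pairs combine to real quadratics: (z − (0+2i))(z − (0−2i)) = z² + 4.
The resulting polynomial has degree 5 and real coefficients as required.

p(z) = z^5 + z^4 -6·z^3 + 12·z^2 -40·z + 32.


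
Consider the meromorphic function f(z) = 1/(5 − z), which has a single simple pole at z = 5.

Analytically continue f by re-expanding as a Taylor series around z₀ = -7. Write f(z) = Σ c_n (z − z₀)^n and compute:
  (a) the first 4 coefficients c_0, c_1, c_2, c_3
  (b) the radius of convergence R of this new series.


Let w = z − z₀, so z = z₀ + w.
Then 5 − z = 5 − (z₀ + w) = (5 − z₀) − w = 12 − w.
f(z) = 1/(12 − w) = (1/(12)) · 1/(1 − w/(12)) = Σ_{n≥0} w^n / (12)^(n+1).
So c_n = 1/(12)^(n+1):
  c_0 = 1/(12)^1 = 1/12.
  c_1 = 1/(12)^2 = 1/144.
  c_2 = 1/(12)^3 = 1/1728.
  c_3 = 1/(12)^4 = 1/20736.
The series is valid for |w/d| < 1, i.e. |z − z₀| < |d|.
Radius of convergence: R = |5 − z₀| = |12| = 12 (distance from z₀ to the singularity z = 5).

c_0 = 1/12, c_1 = 1/144, c_2 = 1/1728, c_3 = 1/20736; R = 12.


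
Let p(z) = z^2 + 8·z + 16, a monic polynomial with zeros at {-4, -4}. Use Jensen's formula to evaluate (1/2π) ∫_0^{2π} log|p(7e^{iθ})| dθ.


Zeros: -4, -4; r = 7.
Inside |z| < r: -4, -4. Outside (|z| ≥ r): ∅.
p(0) = 16, so log|p(0)| = log(16) = 2.7726.
Apply Jensen: I(r) = log|p(0)| + Σ_k log(r/|z_k|), summed over zeros inside |z| < r.
  log(r/|z_k|) for z_k = -4: log(7/4) = 0.5596
  log(r/|z_k|) for z_k = -4: log(7/4) = 0.5596
Sum over inside zeros: 1.1192.
I(r) = log|p(0)| + (inside sum) = 2.7726 + 1.1192 = 3.8918.
Closed form (all zeros inside, monic): I(r) = n·log(r) = 2·log(7) = 3.8918. ✓

I(r) ≈ 3.8918.


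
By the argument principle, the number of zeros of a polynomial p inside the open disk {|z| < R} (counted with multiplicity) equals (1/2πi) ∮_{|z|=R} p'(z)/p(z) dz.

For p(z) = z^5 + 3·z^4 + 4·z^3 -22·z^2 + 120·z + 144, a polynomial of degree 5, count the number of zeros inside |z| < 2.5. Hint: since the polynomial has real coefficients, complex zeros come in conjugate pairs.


The zeros of p are: -1, (2 + 2i), (2 - 2i), (-3 + 3i), (-3 - 3i).
Their magnitudes are: 1, 2.828, 2.828, 4.243, 4.243.
Zeros with |z| < R = 2.5: -1.
Count = 1.
By the argument principle, (1/2πi) ∮_{|z|=R} p'(z)/p(z) dz equals exactly this count.

Number of zeros inside |z| < 2.5: 1.


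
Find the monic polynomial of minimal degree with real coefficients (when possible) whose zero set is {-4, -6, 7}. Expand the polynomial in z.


The polynomial is p(z) = ∏_{α ∈ S} (z − α), where S = {-4, -6, 7}.
Expanding the product yields: p(z) = z^3 + 3·z^2 -46·z -168.
The resulting polynomial has degree 3 and real coefficients as required.

p(z) = z^3 + 3·z^2 -46·z -168.


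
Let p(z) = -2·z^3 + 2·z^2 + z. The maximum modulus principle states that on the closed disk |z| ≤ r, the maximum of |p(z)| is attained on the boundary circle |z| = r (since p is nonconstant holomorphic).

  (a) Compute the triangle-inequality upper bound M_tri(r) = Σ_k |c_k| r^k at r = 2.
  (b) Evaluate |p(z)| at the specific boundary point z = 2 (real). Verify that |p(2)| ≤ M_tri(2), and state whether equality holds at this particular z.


Coefficients: c_0 = 0, c_1 = 1, c_2 = 2, c_3 = -2. Radius r = 2.
Part (a). Triangle bound: M_tri(r) = Σ_k |c_k| r^k
  = |0|·2^0 + |1|·2^1 + |2|·2^2 + |-2|·2^3
  = 0 + 2 + 8 + 16 = 26.
This bounds M(r) := max_{|z|=r} |p(z)| from above; equality holds iff all terms c_k z^k can be made to align in phase at a single z on |z|=r.
Part (b). At z = 2 (real, on the circle |z| = r):
  p(2) = (0)·2^0 + (1)·2^1 + (2)·2^2 + (-2)·2^3 = -6.
  |p(2)| = 6.
Check: |p(2)| = 6 ≤ 26 = M_tri(2). ✓ Equality does not hold at z = 2 (the coefficients have mixed signs, so the terms do not all align in phase there).

M_tri(2) = 26; |p(2)| = 6; equality at z=2: no.


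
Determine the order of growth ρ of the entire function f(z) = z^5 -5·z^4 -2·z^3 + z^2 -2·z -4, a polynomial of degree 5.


|f(z)| ≤ Σ|c_k|·r^k = O(r^5) as r → ∞. Polynomial growth is O(e^{r^ε}) for every ε > 0 (since r^5/e^{r^ε} → 0), so ρ ≤ ε for all ε > 0, i.e. ρ = 0. Every nonconstant polynomial has order 0.
Therefore ρ = 0.

Order ρ = 0.


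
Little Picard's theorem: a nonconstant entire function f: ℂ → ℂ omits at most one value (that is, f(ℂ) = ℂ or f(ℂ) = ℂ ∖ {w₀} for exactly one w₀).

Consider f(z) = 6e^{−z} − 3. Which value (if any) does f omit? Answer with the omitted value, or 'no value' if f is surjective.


Little Picard bounds the complement of f(ℂ) to at most one point.
e^{−z} is never zero on ℂ, so 6·e^{−z} takes every value in ℂ ∖ {0}. Adding -3 shifts the range to ℂ ∖ {-3}. Thus f omits exactly the value -3.

Omitted value: -3.


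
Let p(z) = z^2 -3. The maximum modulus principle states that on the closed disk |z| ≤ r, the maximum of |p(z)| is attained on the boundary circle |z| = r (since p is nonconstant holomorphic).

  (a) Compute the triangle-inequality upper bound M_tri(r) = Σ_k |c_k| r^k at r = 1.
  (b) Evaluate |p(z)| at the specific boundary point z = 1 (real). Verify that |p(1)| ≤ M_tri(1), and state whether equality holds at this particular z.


Coefficients: c_0 = -3, c_1 = 0, c_2 = 1. Radius r = 1.
Part (a). Triangle bound: M_tri(r) = Σ_k |c_k| r^k
  = |-3|·1^0 + |0|·1^1 + |1|·1^2
  = 3 + 0 + 1 = 4.
This bounds M(r) := max_{|z|=r} |p(z)| from above; equality holds iff all terms c_k z^k can be made to align in phase at a single z on |z|=r.
Part (b). At z = 1 (real, on the circle |z| = r):
  p(1) = (-3)·1^0 + (0)·1^1 + (1)·1^2 = -2.
  |p(1)| = 2.
Check: |p(1)| = 2 ≤ 4 = M_tri(1). ✓ Equality does not hold at z = 1 (the coefficients have mixed signs, so the terms do not all align in phase there).

M_tri(1) = 4; |p(1)| = 2; equality at z=1: no.


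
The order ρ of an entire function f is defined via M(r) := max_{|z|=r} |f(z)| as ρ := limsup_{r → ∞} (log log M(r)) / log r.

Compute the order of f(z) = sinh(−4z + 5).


sinh(w) is a linear combination of e^{iw} and e^{−iw} (or e^w, e^{−w} in the hyperbolic case), so |sinh(w)| ≤ e^{|w|}. With w = −4z + 5, |w| ≤ 4|z| + 5 = 4r + 5 on |z| = r, giving M(r) ≤ e^{4r + 5}, so ρ ≤ 1. On a suitable ray (z = it for sin/cos; z = t for sinh/cosh, t real → ∞), |sinh(−4z + 5)| grows like e^{4|t|}/2, so ρ ≥ 1. Hence ρ = 1.
Therefore ρ = 1.

Order ρ = 1.


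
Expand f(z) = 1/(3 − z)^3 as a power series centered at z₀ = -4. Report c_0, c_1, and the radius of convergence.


Let w = z − z₀, so z = z₀ + w.
Then 3 − z = 3 − (z₀ + w) = (3 − z₀) − w = 7 − w.
f(z) = 1/(7 − w)^3 = (1/(7)^3) · (1 − w/(7))^{−3}.
By the binomial series (1−u)^{−3} = Σ_{n≥0} C(n+2, 2) u^n for |u|<1, with u = w/(7):
  c_n = C(n+2, 2) / (7)^(n+3).
  c_0 = 1/(7)^3 = 1/343.
  c_1 = 3/(7)^4 = 3/2401.
The series is valid for |w/d| < 1, i.e. |z − z₀| < |d|.
Radius of convergence: R = |3 − z₀| = |7| = 7 (distance from z₀ to the singularity z = 3).

c_0 = 1/343, c_1 = 3/2401; R = 7.


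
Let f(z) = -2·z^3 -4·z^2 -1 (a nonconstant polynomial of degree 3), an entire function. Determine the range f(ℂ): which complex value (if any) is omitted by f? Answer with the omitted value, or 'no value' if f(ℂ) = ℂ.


Little Picard bounds the complement of f(ℂ) to at most one point.
For every w ∈ ℂ, the equation p(z) − w = 0 is a nonconstant polynomial in z and hence has at least one root by the fundamental theorem of algebra. So p is surjective onto ℂ, omitting no value.

Omitted value: no value.


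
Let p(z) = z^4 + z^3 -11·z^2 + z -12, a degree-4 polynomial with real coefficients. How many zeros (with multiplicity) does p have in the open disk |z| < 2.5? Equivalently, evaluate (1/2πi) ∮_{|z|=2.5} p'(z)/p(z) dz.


The zeros of p are: 3, (0 + 1i), (0 - 1i), -4.
Their magnitudes are: 3, 1, 1, 4.
Zeros with |z| < R = 2.5: (0 + 1i), (0 - 1i).
Count = 2.
By the argument principle, (1/2πi) ∮_{|z|=R} p'(z)/p(z) dz equals exactly this count.

Number of zeros inside |z| < 2.5: 2.


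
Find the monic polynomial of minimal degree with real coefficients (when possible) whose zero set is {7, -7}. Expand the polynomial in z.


The polynomial is p(z) = ∏_{α ∈ S} (z − α), where S = {7, -7}.
Expanding the product yields: p(z) = z^2 -49.
The resulting polynomial has degree 2 and real coefficients as required.

p(z) = z^2 -49.


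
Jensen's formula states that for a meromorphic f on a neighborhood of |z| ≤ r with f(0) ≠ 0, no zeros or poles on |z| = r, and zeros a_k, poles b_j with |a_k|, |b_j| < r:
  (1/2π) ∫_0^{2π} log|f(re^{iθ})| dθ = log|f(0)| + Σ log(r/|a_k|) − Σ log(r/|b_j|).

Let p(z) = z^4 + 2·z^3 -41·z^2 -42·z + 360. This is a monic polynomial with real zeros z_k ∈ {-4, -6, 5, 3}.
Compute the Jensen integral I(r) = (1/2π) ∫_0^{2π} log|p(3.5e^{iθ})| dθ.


Zeros: -6, -4, 3, 5; r = 3.5.
Inside |z| < r: 3. Outside (|z| ≥ r): -6, -4, 5.
p(0) = 360, so log|p(0)| = log(360) = 5.8861.
Apply Jensen: I(r) = log|p(0)| + Σ_k log(r/|z_k|), summed over zeros inside |z| < r.
  log(r/|z_k|) for z_k = 3: log(3.5/3) = 0.1542
  Outside zeros (-6, -4, 5) contribute nothing to the Jensen sum.
Sum over inside zeros: 0.1542.
I(r) = log|p(0)| + (inside sum) = 5.8861 + 0.1542 = 6.0403.
Note: since some zeros are outside |z| ≤ r, the simplified n·log(r) form does NOT apply — only the inside zeros contribute.

I(r) ≈ 6.0403.


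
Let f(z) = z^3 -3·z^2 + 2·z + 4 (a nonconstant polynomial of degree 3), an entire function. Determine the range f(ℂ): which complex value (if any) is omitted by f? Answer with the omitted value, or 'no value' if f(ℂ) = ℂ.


Little Picard bounds the complement of f(ℂ) to at most one point.
For every w ∈ ℂ, the equation p(z) − w = 0 is a nonconstant polynomial in z and hence has at least one root by the fundamental theorem of algebra. So p is surjective onto ℂ, omitting no value.

Omitted value: no value.


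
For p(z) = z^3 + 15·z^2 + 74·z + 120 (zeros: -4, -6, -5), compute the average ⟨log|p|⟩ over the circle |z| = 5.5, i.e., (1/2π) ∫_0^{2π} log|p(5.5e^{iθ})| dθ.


Zeros: -6, -5, -4; r = 5.5.
Inside |z| < r: -5, -4. Outside (|z| ≥ r): -6.
p(0) = 120, so log|p(0)| = log(120) = 4.7875.
Apply Jensen: I(r) = log|p(0)| + Σ_k log(r/|z_k|), summed over zeros inside |z| < r.
  log(r/|z_k|) for z_k = -4: log(5.5/4) = 0.3185
  log(r/|z_k|) for z_k = -5: log(5.5/5) = 0.0953
  Outside zeros (-6) contribute nothing to the Jensen sum.
Sum over inside zeros: 0.4138.
I(r) = log|p(0)| + (inside sum) = 4.7875 + 0.4138 = 5.2013.
Note: since some zeros are outside |z| ≤ r, the simplified n·log(r) form does NOT apply — only the inside zeros contribute.

I(r) ≈ 5.2013.


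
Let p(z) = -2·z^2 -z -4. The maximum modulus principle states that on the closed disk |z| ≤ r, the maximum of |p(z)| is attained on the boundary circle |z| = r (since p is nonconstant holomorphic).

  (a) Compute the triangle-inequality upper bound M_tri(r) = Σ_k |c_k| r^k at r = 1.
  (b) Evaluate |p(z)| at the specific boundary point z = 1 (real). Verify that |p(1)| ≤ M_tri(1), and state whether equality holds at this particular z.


Coefficients: c_0 = -4, c_1 = -1, c_2 = -2. Radius r = 1.
Part (a). Triangle bound: M_tri(r) = Σ_k |c_k| r^k
  = |-4|·1^0 + |-1|·1^1 + |-2|·1^2
  = 4 + 1 + 2 = 7.
This bounds M(r) := max_{|z|=r} |p(z)| from above; equality holds iff all terms c_k z^k can be made to align in phase at a single z on |z|=r.
Part (b). At z = 1 (real, on the circle |z| = r):
  p(1) = (-4)·1^0 + (-1)·1^1 + (-2)·1^2 = -7.
  |p(1)| = 7.
Since all nonzero coefficients share the same sign, |p(1)| = 7 = M_tri(1); the triangle bound is attained at z = 1, so in fact M(r) = 7.

M_tri(1) = 7; |p(1)| = 7; equality at z=1: yes.


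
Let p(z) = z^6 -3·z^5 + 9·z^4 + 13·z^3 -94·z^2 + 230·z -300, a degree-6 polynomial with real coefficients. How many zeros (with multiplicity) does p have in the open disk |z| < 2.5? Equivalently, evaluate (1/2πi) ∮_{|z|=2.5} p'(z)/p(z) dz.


The zeros of p are: 2, (1 + 3i), (1 - 3i), (1 + 2i), (1 - 2i), -3.
Their magnitudes are: 2, 3.162, 3.162, 2.236, 2.236, 3.
Zeros with |z| < R = 2.5: 2, (1 + 2i), (1 - 2i).
Count = 3.
By the argument principle, (1/2πi) ∮_{|z|=R} p'(z)/p(z) dz equals exactly this count.

Number of zeros inside |z| < 2.5: 3.


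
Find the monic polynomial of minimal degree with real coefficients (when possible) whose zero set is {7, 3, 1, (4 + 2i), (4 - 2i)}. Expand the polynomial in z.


The polynomial is p(z) = ∏_{α ∈ S} (z − α), where S = {7, 3, 1, (4 + 2i), (4 - 2i)}.
Expanding the product yields: p(z) = z^5 -19·z^4 + 139·z^3 -489·z^2 + 788·z -420.
Note conjugate pairs combine to real quadratics: (z − (4+2i))(z − (4−2i)) = z² − 8z + 20.
The resulting polynomial has degree 5 and real coefficients as required.

p(z) = z^5 -19·z^4 + 139·z^3 -489·z^2 + 788·z -420.


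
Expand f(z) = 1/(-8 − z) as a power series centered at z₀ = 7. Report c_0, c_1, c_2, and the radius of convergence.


Let w = z − z₀, so z = z₀ + w.
Then -8 − z = -8 − (z₀ + w) = (-8 − z₀) − w = -15 − w.
f(z) = 1/(-15 − w) = (1/(-15)) · 1/(1 − w/(-15)) = Σ_{n≥0} w^n / (-15)^(n+1).
So c_n = 1/(-15)^(n+1):
  c_0 = 1/(-15)^1 = -1/15.
  c_1 = 1/(-15)^2 = 1/225.
  c_2 = 1/(-15)^3 = -1/3375.
The series is valid for |w/d| < 1, i.e. |z − z₀| < |d|.
Radius of convergence: R = |-8 − z₀| = |-15| = 15 (distance from z₀ to the singularity z = -8).

c_0 = -1/15, c_1 = 1/225, c_2 = -1/3375; R = 15.


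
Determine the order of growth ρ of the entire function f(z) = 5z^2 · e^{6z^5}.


M(r) = max_{|z|=r} |5|·|z|^2·|e^{6z^5}| = 5·r^2 · e^{6r^5} (the factors attain their maxima compatibly on |z|=r). Then log M(r) = log 5 + 2·log r + 6r^5, dominated by the last term, so log log M(r) ~ 5·log r. The polynomial factor 5z^2 contributes only a log r term and does not affect the order. ρ = 5.
Therefore ρ = 5.

Order ρ = 5.


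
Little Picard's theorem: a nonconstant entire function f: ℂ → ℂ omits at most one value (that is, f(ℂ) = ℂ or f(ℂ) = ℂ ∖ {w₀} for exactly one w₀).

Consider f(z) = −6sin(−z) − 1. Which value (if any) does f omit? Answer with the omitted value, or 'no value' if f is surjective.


Little Picard bounds the complement of f(ℂ) to at most one point.
sin is entire and surjective onto ℂ: for every w ∈ ℂ, sin(ζ) = w has a solution ζ ∈ ℂ (e.g., via the complex inverse arcsin). With ζ = −z this gives z = ζ/(-1). Then -6·sin(−z) takes every value in -6·ℂ = ℂ, and adding -1 is a bijection of ℂ. So f is surjective and omits no value. (Note: only on the real line is sin bounded by [−1, 1].)

Omitted value: no value.


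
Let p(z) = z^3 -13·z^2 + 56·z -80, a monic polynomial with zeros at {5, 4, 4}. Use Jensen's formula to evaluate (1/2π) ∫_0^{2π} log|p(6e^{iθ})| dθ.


Zeros: 4, 4, 5; r = 6.
Inside |z| < r: 4, 4, 5. Outside (|z| ≥ r): ∅.
p(0) = -80, so log|p(0)| = log(80) = 4.3820.
Apply Jensen: I(r) = log|p(0)| + Σ_k log(r/|z_k|), summed over zeros inside |z| < r.
  log(r/|z_k|) for z_k = 5: log(6/5) = 0.1823
  log(r/|z_k|) for z_k = 4: log(6/4) = 0.4055
  log(r/|z_k|) for z_k = 4: log(6/4) = 0.4055
Sum over inside zeros: 0.9933.
I(r) = log|p(0)| + (inside sum) = 4.3820 + 0.9933 = 5.3753.
Closed form (all zeros inside, monic): I(r) = n·log(r) = 3·log(6) = 5.3753. ✓

I(r) ≈ 5.3753.


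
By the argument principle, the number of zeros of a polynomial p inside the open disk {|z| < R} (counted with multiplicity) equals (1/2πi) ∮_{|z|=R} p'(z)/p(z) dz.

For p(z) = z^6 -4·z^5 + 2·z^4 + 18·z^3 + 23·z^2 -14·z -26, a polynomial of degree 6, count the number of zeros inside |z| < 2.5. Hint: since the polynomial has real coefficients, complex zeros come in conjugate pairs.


The zeros of p are: (-1 + 1i), (-1 - 1i), (3 + 2i), (3 - 2i), 1, -1.
Their magnitudes are: 1.414, 1.414, 3.606, 3.606, 1, 1.
Zeros with |z| < R = 2.5: (-1 + 1i), (-1 - 1i), 1, -1.
Count = 4.
By the argument principle, (1/2πi) ∮_{|z|=R} p'(z)/p(z) dz equals exactly this count.

Number of zeros inside |z| < 2.5: 4.


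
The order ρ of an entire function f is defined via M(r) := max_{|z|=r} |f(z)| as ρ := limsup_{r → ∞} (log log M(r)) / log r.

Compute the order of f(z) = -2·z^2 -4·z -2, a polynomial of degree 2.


|f(z)| ≤ Σ|c_k|·r^k = O(r^2) as r → ∞. Polynomial growth is O(e^{r^ε}) for every ε > 0 (since r^2/e^{r^ε} → 0), so ρ ≤ ε for all ε > 0, i.e. ρ = 0. Every nonconstant polynomial has order 0.
Therefore ρ = 0.

Order ρ = 0.


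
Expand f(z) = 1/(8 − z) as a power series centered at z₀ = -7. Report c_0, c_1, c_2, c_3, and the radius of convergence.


Let w = z − z₀, so z = z₀ + w.
Then 8 − z = 8 − (z₀ + w) = (8 − z₀) − w = 15 − w.
f(z) = 1/(15 − w) = (1/(15)) · 1/(1 − w/(15)) = Σ_{n≥0} w^n / (15)^(n+1).
So c_n = 1/(15)^(n+1):
  c_0 = 1/(15)^1 = 1/15.
  c_1 = 1/(15)^2 = 1/225.
  c_2 = 1/(15)^3 = 1/3375.
  c_3 = 1/(15)^4 = 1/50625.
The series is valid for |w/d| < 1, i.e. |z − z₀| < |d|.
Radius of convergence: R = |8 − z₀| = |15| = 15 (distance from z₀ to the singularity z = 8).

c_0 = 1/15, c_1 = 1/225, c_2 = 1/3375, c_3 = 1/50625; R = 15.


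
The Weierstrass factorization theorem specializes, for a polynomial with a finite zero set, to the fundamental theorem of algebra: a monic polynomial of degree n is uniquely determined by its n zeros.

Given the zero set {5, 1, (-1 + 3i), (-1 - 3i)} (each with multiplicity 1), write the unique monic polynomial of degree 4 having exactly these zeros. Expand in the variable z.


The polynomial is p(z) = ∏_{α ∈ S} (z − α), where S = {5, 1, (-1 + 3i), (-1 - 3i)}.
Expanding the product yields: p(z) = z^4 -4·z^3 + 3·z^2 -50·z + 50.
Note conjugate pairs combine to real quadratics: (z − (-1+3i))(z − (-1−3i)) = z² + 2z + 10.
The resulting polynomial has degree 4 and real coefficients as required.

p(z) = z^4 -4·z^3 + 3·z^2 -50·z + 50.


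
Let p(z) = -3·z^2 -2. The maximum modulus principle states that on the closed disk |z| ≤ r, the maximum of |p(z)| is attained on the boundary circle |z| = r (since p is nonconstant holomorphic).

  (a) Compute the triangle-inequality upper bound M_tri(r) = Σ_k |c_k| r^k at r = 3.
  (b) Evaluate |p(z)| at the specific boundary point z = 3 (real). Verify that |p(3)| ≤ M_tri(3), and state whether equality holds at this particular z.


Coefficients: c_0 = -2, c_1 = 0, c_2 = -3. Radius r = 3.
Part (a). Triangle bound: M_tri(r) = Σ_k |c_k| r^k
  = |-2|·3^0 + |0|·3^1 + |-3|·3^2
  = 2 + 0 + 27 = 29.
This bounds M(r) := max_{|z|=r} |p(z)| from above; equality holds iff all terms c_k z^k can be made to align in phase at a single z on |z|=r.
Part (b). At z = 3 (real, on the circle |z| = r):
  p(3) = (-2)·3^0 + (0)·3^1 + (-3)·3^2 = -29.
  |p(3)| = 29.
Since all nonzero coefficients share the same sign, |p(3)| = 29 = M_tri(3); the triangle bound is attained at z = 3, so in fact M(r) = 29.

M_tri(3) = 29; |p(3)| = 29; equality at z=3: yes.


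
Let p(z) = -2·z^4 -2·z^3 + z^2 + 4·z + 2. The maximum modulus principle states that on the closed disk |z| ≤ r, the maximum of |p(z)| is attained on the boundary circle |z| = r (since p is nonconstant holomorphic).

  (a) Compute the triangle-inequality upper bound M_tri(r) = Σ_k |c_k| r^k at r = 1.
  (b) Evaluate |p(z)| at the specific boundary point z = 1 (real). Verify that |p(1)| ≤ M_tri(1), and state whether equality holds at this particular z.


Coefficients: c_0 = 2, c_1 = 4, c_2 = 1, c_3 = -2, c_4 = -2. Radius r = 1.
Part (a). Triangle bound: M_tri(r) = Σ_k |c_k| r^k
  = |2|·1^0 + |4|·1^1 + |1|·1^2 + |-2|·1^3 + |-2|·1^4
  = 2 + 4 + 1 + 2 + 2 = 11.
This bounds M(r) := max_{|z|=r} |p(z)| from above; equality holds iff all terms c_k z^k can be made to align in phase at a single z on |z|=r.
Part (b). At z = 1 (real, on the circle |z| = r):
  p(1) = (2)·1^0 + (4)·1^1 + (1)·1^2 + (-2)·1^3 + (-2)·1^4 = 3.
  |p(1)| = 3.
Check: |p(1)| = 3 ≤ 11 = M_tri(1). ✓ Equality does not hold at z = 1 (the coefficients have mixed signs, so the terms do not all align in phase there).

M_tri(1) = 11; |p(1)| = 3; equality at z=1: no.


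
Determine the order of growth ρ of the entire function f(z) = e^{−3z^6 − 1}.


|e^{−3z^6 − 1}| = e^{Re(-3·z^6) + -1} ≤ e^{3|z|^6 + -1} = e^{3r^6 + -1} on |z| = r, so ρ ≤ 6. Choosing z on |z|=r so that -3·z^6 is real positive (always possible by picking arg z appropriately) gives |f(z)| = e^{3r^6 + -1}, matching the bound. The additive constant -1 does not affect log log M(r) ~ 6·log r. Hence ρ = 6.
Therefore ρ = 6.

Order ρ = 6.


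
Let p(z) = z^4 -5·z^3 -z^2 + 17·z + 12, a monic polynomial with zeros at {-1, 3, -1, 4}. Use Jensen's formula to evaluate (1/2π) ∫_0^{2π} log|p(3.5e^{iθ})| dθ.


Zeros: -1, -1, 3, 4; r = 3.5.
Inside |z| < r: -1, -1, 3. Outside (|z| ≥ r): 4.
p(0) = 12, so log|p(0)| = log(12) = 2.4849.
Apply Jensen: I(r) = log|p(0)| + Σ_k log(r/|z_k|), summed over zeros inside |z| < r.
  log(r/|z_k|) for z_k = -1: log(3.5/1) = 1.2528
  log(r/|z_k|) for z_k = 3: log(3.5/3) = 0.1542
  log(r/|z_k|) for z_k = -1: log(3.5/1) = 1.2528
  Outside zeros (4) contribute nothing to the Jensen sum.
Sum over inside zeros: 2.6597.
I(r) = log|p(0)| + (inside sum) = 2.4849 + 2.6597 = 5.1446.
Note: since some zeros are outside |z| ≤ r, the simplified n·log(r) form does NOT apply — only the inside zeros contribute.

I(r) ≈ 5.1446.


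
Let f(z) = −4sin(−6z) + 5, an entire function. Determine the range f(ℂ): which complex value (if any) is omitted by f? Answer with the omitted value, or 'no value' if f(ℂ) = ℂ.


Little Picard bounds the complement of f(ℂ) to at most one point.
sin is entire and surjective onto ℂ: for every w ∈ ℂ, sin(ζ) = w has a solution ζ ∈ ℂ (e.g., via the complex inverse arcsin). With ζ = −6z this gives z = ζ/(-6). Then -4·sin(−6z) takes every value in -4·ℂ = ℂ, and adding 5 is a bijection of ℂ. So f is surjective and omits no value. (Note: only on the real line is sin bounded by [−1, 1].)

Omitted value: no value.


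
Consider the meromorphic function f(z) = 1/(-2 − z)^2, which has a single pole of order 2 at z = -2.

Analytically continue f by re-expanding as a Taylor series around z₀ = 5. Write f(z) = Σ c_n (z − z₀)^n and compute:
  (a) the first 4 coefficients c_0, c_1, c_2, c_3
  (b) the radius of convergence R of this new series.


Let w = z − z₀, so z = z₀ + w.
Then -2 − z = -2 − (z₀ + w) = (-2 − z₀) − w = -7 − w.
f(z) = 1/(-7 − w)^2 = (1/(-7)^2) · (1 − w/(-7))^{−2}.
By the binomial series (1−u)^{−2} = Σ_{n≥0} C(n+1, 1) u^n for |u|<1, with u = w/(-7):
  c_n = C(n+1, 1) / (-7)^(n+2).
  c_0 = 1/(-7)^2 = 1/49.
  c_1 = 2/(-7)^3 = -2/343.
  c_2 = 3/(-7)^4 = 3/2401.
  c_3 = 4/(-7)^5 = -4/16807.
The series is valid for |w/d| < 1, i.e. |z − z₀| < |d|.
Radius of convergence: R = |-2 − z₀| = |-7| = 7 (distance from z₀ to the singularity z = -2).

c_0 = 1/49, c_1 = -2/343, c_2 = 3/2401, c_3 = -4/16807; R = 7.


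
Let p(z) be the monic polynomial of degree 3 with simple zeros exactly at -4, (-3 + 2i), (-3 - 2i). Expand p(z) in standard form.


The polynomial is p(z) = ∏_{α ∈ S} (z − α), where S = {-4, (-3 + 2i), (-3 - 2i)}.
Expanding the product yields: p(z) = z^3 + 10·z^2 + 37·z + 52.
Note conjugate pairs combine to real quadratics: (z − (-3+2i))(z − (-3−2i)) = z² + 6z + 13.
The resulting polynomial has degree 3 and real coefficients as required.

p(z) = z^3 + 10·z^2 + 37·z + 52.


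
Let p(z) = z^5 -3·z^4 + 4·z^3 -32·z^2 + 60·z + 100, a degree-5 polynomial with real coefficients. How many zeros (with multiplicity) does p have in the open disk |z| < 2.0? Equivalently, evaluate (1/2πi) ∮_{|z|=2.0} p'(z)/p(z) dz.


The zeros of p are: -1, (-1 + 3i), (-1 - 3i), (3 + 1i), (3 - 1i).
Their magnitudes are: 1, 3.162, 3.162, 3.162, 3.162.
Zeros with |z| < R = 2.0: -1.
Count = 1.
By the argument principle, (1/2πi) ∮_{|z|=R} p'(z)/p(z) dz equals exactly this count.

Number of zeros inside |z| < 2.0: 1.


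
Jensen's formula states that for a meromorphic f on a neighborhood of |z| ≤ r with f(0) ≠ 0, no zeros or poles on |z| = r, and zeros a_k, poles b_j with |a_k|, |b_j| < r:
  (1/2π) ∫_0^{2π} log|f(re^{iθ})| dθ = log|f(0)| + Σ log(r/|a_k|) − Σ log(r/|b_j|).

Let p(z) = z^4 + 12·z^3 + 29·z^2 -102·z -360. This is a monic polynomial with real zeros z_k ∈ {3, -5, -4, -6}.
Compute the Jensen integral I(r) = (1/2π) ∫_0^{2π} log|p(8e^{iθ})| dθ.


Zeros: -6, -5, -4, 3; r = 8.
Inside |z| < r: -6, -5, -4, 3. Outside (|z| ≥ r): ∅.
p(0) = -360, so log|p(0)| = log(360) = 5.8861.
Apply Jensen: I(r) = log|p(0)| + Σ_k log(r/|z_k|), summed over zeros inside |z| < r.
  log(r/|z_k|) for z_k = 3: log(8/3) = 0.9808
  log(r/|z_k|) for z_k = -5: log(8/5) = 0.4700
  log(r/|z_k|) for z_k = -4: log(8/4) = 0.6931
  log(r/|z_k|) for z_k = -6: log(8/6) = 0.2877
Sum over inside zeros: 2.4317.
I(r) = log|p(0)| + (inside sum) = 5.8861 + 2.4317 = 8.3178.
Closed form (all zeros inside, monic): I(r) = n·log(r) = 4·log(8) = 8.3178. ✓

I(r) ≈ 8.3178.


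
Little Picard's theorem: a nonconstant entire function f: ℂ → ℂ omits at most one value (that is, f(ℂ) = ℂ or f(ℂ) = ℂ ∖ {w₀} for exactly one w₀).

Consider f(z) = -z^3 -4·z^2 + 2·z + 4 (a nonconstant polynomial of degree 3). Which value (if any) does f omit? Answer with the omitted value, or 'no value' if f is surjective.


Little Picard bounds the complement of f(ℂ) to at most one point.
For every w ∈ ℂ, the equation p(z) − w = 0 is a nonconstant polynomial in z and hence has at least one root by the fundamental theorem of algebra. So p is surjective onto ℂ, omitting no value.

Omitted value: no value.


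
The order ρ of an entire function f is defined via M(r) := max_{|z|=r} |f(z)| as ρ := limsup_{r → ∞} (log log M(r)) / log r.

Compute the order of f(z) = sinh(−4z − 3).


sinh(w) is a linear combination of e^{iw} and e^{−iw} (or e^w, e^{−w} in the hyperbolic case), so |sinh(w)| ≤ e^{|w|}. With w = −4z − 3, |w| ≤ 4|z| + 3 = 4r + 3 on |z| = r, giving M(r) ≤ e^{4r + 3}, so ρ ≤ 1. On a suitable ray (z = it for sin/cos; z = t for sinh/cosh, t real → ∞), |sinh(−4z − 3)| grows like e^{4|t|}/2, so ρ ≥ 1. Hence ρ = 1.
Therefore ρ = 1.

Order ρ = 1.


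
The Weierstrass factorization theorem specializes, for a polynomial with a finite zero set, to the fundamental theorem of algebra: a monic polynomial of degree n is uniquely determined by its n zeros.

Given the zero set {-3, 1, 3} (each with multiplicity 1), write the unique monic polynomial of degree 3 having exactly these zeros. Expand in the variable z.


The polynomial is p(z) = ∏_{α ∈ S} (z − α), where S = {-3, 1, 3}.
Expanding the product yields: p(z) = z^3 -z^2 -9·z + 9.
The resulting polynomial has degree 3 and real coefficients as required.

p(z) = z^3 -z^2 -9·z + 9.


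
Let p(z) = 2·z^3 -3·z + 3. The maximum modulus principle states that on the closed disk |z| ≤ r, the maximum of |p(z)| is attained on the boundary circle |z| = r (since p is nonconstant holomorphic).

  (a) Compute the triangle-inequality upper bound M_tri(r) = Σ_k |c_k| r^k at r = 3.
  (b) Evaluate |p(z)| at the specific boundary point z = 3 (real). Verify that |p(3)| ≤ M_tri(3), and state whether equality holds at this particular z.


Coefficients: c_0 = 3, c_1 = -3, c_2 = 0, c_3 = 2. Radius r = 3.
Part (a). Triangle bound: M_tri(r) = Σ_k |c_k| r^k
  = |3|·3^0 + |-3|·3^1 + |0|·3^2 + |2|·3^3
  = 3 + 9 + 0 + 54 = 66.
This bounds M(r) := max_{|z|=r} |p(z)| from above; equality holds iff all terms c_k z^k can be made to align in phase at a single z on |z|=r.
Part (b). At z = 3 (real, on the circle |z| = r):
  p(3) = (3)·3^0 + (-3)·3^1 + (0)·3^2 + (2)·3^3 = 48.
  |p(3)| = 48.
Check: |p(3)| = 48 ≤ 66 = M_tri(3). ✓ Equality does not hold at z = 3 (the coefficients have mixed signs, so the terms do not all align in phase there).

M_tri(3) = 66; |p(3)| = 48; equality at z=3: no.


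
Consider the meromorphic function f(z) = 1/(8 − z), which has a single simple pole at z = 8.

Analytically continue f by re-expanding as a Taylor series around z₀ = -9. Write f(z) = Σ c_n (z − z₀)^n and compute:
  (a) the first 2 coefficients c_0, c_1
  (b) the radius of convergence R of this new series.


Let w = z − z₀, so z = z₀ + w.
Then 8 − z = 8 − (z₀ + w) = (8 − z₀) − w = 17 − w.
f(z) = 1/(17 − w) = (1/(17)) · 1/(1 − w/(17)) = Σ_{n≥0} w^n / (17)^(n+1).
So c_n = 1/(17)^(n+1):
  c_0 = 1/(17)^1 = 1/17.
  c_1 = 1/(17)^2 = 1/289.
The series is valid for |w/d| < 1, i.e. |z − z₀| < |d|.
Radius of convergence: R = |8 − z₀| = |17| = 17 (distance from z₀ to the singularity z = 8).

c_0 = 1/17, c_1 = 1/289; R = 17.


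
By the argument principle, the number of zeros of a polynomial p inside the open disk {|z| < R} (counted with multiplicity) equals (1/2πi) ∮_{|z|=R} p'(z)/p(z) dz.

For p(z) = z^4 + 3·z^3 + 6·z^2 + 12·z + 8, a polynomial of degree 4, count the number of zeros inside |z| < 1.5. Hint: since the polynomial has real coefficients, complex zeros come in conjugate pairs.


The zeros of p are: -2, -1, (0 + 2i), (0 - 2i).
Their magnitudes are: 2, 1, 2, 2.
Zeros with |z| < R = 1.5: -1.
Count = 1.
By the argument principle, (1/2πi) ∮_{|z|=R} p'(z)/p(z) dz equals exactly this count.

Number of zeros inside |z| < 1.5: 1.


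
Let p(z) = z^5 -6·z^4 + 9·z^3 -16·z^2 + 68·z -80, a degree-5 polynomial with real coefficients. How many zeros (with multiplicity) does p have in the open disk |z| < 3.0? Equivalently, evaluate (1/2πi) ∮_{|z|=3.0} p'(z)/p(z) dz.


The zeros of p are: (-1 + 2i), (-1 - 2i), 4, 2, 2.
Their magnitudes are: 2.236, 2.236, 4, 2, 2.
Zeros with |z| < R = 3.0: (-1 + 2i), (-1 - 2i), 2, 2.
Count = 4.
By the argument principle, (1/2πi) ∮_{|z|=R} p'(z)/p(z) dz equals exactly this count.

Number of zeros inside |z| < 3.0: 4.


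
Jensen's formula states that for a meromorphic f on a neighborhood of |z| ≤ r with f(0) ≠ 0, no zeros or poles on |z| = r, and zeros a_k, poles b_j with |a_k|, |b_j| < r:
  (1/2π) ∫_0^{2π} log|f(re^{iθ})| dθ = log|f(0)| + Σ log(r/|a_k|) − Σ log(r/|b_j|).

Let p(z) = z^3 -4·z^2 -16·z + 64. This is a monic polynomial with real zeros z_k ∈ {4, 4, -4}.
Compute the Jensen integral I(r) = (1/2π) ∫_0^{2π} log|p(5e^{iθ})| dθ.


Zeros: -4, 4, 4; r = 5.
Inside |z| < r: -4, 4, 4. Outside (|z| ≥ r): ∅.
p(0) = 64, so log|p(0)| = log(64) = 4.1589.
Apply Jensen: I(r) = log|p(0)| + Σ_k log(r/|z_k|), summed over zeros inside |z| < r.
  log(r/|z_k|) for z_k = 4: log(5/4) = 0.2231
  log(r/|z_k|) for z_k = 4: log(5/4) = 0.2231
  log(r/|z_k|) for z_k = -4: log(5/4) = 0.2231
Sum over inside zeros: 0.6694.
I(r) = log|p(0)| + (inside sum) = 4.1589 + 0.6694 = 4.8283.
Closed form (all zeros inside, monic): I(r) = n·log(r) = 3·log(5) = 4.8283. ✓

I(r) ≈ 4.8283.


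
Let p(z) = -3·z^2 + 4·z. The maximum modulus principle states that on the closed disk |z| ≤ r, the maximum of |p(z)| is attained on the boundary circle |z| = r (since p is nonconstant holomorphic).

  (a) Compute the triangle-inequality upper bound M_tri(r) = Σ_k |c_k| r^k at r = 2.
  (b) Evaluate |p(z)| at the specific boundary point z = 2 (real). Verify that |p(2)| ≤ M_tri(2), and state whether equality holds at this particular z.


Coefficients: c_0 = 0, c_1 = 4, c_2 = -3. Radius r = 2.
Part (a). Triangle bound: M_tri(r) = Σ_k |c_k| r^k
  = |0|·2^0 + |4|·2^1 + |-3|·2^2
  = 0 + 8 + 12 = 20.
This bounds M(r) := max_{|z|=r} |p(z)| from above; equality holds iff all terms c_k z^k can be made to align in phase at a single z on |z|=r.
Part (b). At z = 2 (real, on the circle |z| = r):
  p(2) = (0)·2^0 + (4)·2^1 + (-3)·2^2 = -4.
  |p(2)| = 4.
Check: |p(2)| = 4 ≤ 20 = M_tri(2). ✓ Equality does not hold at z = 2 (the coefficients have mixed signs, so the terms do not all align in phase there).

M_tri(2) = 20; |p(2)| = 4; equality at z=2: no.
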